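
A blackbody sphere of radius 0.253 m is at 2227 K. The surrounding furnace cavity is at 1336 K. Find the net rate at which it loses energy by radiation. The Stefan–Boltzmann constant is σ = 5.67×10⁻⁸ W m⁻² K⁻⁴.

A = 4πr² = 4π × (0.253)² = 0.804 m².
Q = σA(T⁴ − T_s⁴). T⁴ − T_s⁴ = (2227)⁴ − (1336)⁴ = 2.46×10^13 − 3.19×10^12 = 2.14×10^13 K⁴.
Q = 5.67×10⁻⁸ × 0.804 × 2.14×10^13 = 9.77×10^5 W.

Q ≈ 9.77×10^5 W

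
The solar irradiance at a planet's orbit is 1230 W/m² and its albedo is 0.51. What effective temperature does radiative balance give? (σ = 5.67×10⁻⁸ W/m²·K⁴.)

T ≈ 227 K

Power absorbed = (1−a)S·πR²; power emitted = 4πR²σT⁴. Equating and cancelling πR²:
T = ((1−a)S / 4σ)^(1/4) = (603 / (4 × 5.67×10⁻⁸))^(1/4) = (2.66×10^9)^(1/4).
T = 227 K.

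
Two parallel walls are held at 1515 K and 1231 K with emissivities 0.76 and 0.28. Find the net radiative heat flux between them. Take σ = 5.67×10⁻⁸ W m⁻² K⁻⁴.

q ≈ 43300 W/m²

For two large parallel gray plates, q = σ(T₁⁴ − T₂⁴) / (1/ε₁ + 1/ε₂ − 1).
1/ε₁ + 1/ε₂ − 1 = 1/0.76 + 1/0.28 − 1 = 3.887.
T₁⁴ − T₂⁴ = 5.27×10^12 − 2.30×10^12 = 2.97×10^12 K⁴.
q = 5.67×10⁻⁸ × 2.97×10^12 / 3.887 = 43300 W/m².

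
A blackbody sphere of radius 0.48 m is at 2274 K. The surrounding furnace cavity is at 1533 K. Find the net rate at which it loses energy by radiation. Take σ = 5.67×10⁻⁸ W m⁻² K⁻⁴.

A = 4πr² = 4π × (0.48)² = 2.90 m².
Q = σA(T⁴ − T_s⁴). T⁴ − T_s⁴ = (2274)⁴ − (1533)⁴ = 2.67×10^13 − 5.52×10^12 = 2.12×10^13 K⁴.
Q = 5.67×10⁻⁸ × 2.90 × 2.12×10^13 = 3.48×10^6 W.

Q ≈ 3.48×10^6 W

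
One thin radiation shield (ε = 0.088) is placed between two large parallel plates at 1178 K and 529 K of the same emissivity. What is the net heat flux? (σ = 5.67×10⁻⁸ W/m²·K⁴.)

Each of the 2 gaps contributes resistance (2/ε − 1) = 2/0.088 − 1 = 21.73; total = 43.45.
q = σ(T₁⁴ − T₂⁴) / 43.45 = 5.67×10⁻⁸ × 1.85×10^12 / 43.45 = 2410 W/m².

q ≈ 2410 W/m²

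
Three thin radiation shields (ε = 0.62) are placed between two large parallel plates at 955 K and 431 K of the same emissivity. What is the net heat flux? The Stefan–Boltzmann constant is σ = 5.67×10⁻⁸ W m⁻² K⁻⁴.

Each of the 4 gaps contributes resistance (2/ε − 1) = 2/0.62 − 1 = 2.226; total = 8.903.
q = σ(T₁⁴ − T₂⁴) / 8.903 = 5.67×10⁻⁸ × 7.97×10^11 / 8.903 = 5080 W/m².

q ≈ 5080 W/m²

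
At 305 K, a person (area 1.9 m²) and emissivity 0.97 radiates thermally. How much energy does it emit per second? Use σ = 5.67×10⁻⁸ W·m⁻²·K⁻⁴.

P ≈ 904 W

P = εσAT⁴ = 0.97 × 5.67×10⁻⁸ × 1.90 × (305)⁴ = 0.97 × 5.67×10⁻⁸ × 1.90 × 8.65×10^9.
P = 904 W.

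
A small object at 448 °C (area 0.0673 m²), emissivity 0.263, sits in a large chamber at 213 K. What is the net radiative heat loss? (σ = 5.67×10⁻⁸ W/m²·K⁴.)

Q ≈ 269 W

Convert: 448 °C = 721 K.
Q = εσA(T⁴ − T_s⁴). T⁴ − T_s⁴ = (721)⁴ − (213)⁴ = 2.70×10^11 − 2.06×10^9 = 2.68×10^11 K⁴.
Q = 0.263 × 5.67×10⁻⁸ × 0.0673 × 2.68×10^11 = 269 W.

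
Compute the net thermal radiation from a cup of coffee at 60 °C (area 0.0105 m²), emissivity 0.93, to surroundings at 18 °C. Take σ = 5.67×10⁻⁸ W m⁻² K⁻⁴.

Q ≈ 2.84 W

Convert: 60 °C = 333 K; 18 °C = 291 K.
Q = εσA(T⁴ − T_s⁴). T⁴ − T_s⁴ = (333)⁴ − (291)⁴ = 1.23×10^10 − 7.17×10^9 = 5.13×10^9 K⁴.
Q = 0.93 × 5.67×10⁻⁸ × 0.0105 × 5.13×10^9 = 2.84 W.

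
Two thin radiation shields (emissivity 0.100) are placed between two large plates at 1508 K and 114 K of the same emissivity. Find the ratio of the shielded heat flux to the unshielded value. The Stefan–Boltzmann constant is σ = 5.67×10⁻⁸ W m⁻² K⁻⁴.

ratio ≈ 0.333

With N identical shields there are N+1 = 3 gaps in series, each with the same radiative resistance, so the flux falls to 1/(N+1) of its unshielded value.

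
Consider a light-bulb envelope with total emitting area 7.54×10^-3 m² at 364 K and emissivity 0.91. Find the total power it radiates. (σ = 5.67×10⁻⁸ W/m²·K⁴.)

P = εσAT⁴ = 0.91 × 5.67×10⁻⁸ × 7.54×10^-3 × (364)⁴ = 0.91 × 5.67×10⁻⁸ × 7.54×10^-3 × 1.76×10^10.
P = 6.83 W.

P ≈ 6.83 W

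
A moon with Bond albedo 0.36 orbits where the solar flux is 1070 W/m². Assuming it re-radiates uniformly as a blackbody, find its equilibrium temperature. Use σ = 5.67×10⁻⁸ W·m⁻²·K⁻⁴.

Power absorbed = (1−a)S·πR²; power emitted = 4πR²σT⁴. Equating and cancelling πR²:
T = ((1−a)S / 4σ)^(1/4) = (685 / (4 × 5.67×10⁻⁸))^(1/4) = (3.02×10^9)^(1/4).
T = 234 K.

T ≈ 234 K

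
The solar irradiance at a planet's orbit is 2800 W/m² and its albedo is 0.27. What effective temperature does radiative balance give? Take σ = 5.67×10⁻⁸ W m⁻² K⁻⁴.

T ≈ 308 K

Power absorbed = (1−a)S·πR²; power emitted = 4πR²σT⁴. Equating and cancelling πR²:
T = ((1−a)S / 4σ)^(1/4) = (2040 / (4 × 5.67×10⁻⁸))^(1/4) = (9.01×10^9)^(1/4).
T = 308 K.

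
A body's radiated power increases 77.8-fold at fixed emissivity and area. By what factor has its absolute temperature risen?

factor ≈ 2.97

P ∝ T⁴ ⇒ T ∝ P^(1/4), so T scales by (77.8)^(1/4) = 2.97.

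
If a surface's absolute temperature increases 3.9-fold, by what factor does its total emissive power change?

P ∝ T⁴, so the power scales as (3.9)⁴ = 231.

factor ≈ 231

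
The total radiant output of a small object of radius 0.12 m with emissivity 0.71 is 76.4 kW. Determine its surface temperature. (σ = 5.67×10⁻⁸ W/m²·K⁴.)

A = 4πr² = 4π × (0.12)² = 0.181 m².
From P = εσAT⁴, T = (P / εσA)^(1/4) = (76400 / (0.71 × 5.67×10⁻⁸ × 0.181))^(1/4).
T = (1.05×10^13)^(1/4) = 1800 K.

T ≈ 1800 K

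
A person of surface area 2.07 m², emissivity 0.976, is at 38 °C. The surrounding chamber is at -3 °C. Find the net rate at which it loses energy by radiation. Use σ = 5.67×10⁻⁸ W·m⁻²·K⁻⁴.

Q ≈ 463 W

Convert: 38 °C = 311 K; -3 °C = 270 K.
Q = εσA(T⁴ − T_s⁴). T⁴ − T_s⁴ = (311)⁴ − (270)⁴ = 9.35×10^9 − 5.31×10^9 = 4.04×10^9 K⁴.
Q = 0.976 × 5.67×10⁻⁸ × 2.07 × 4.04×10^9 = 463 W.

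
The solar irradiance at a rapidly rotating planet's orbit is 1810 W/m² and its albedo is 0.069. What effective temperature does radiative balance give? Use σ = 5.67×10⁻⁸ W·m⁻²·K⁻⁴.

Power absorbed = (1−a)S·πR²; power emitted = 4πR²σT⁴. Equating and cancelling πR²:
T = ((1−a)S / 4σ)^(1/4) = (1690 / (4 × 5.67×10⁻⁸))^(1/4) = (7.43×10^9)^(1/4).
T = 294 K.

T ≈ 294 K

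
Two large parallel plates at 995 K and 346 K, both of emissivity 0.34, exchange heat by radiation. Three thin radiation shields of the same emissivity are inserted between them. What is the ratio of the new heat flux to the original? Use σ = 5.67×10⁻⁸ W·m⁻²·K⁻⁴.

ratio ≈ 0.250

With N identical shields there are N+1 = 4 gaps in series, each with the same radiative resistance, so the flux falls to 1/(N+1) of its unshielded value.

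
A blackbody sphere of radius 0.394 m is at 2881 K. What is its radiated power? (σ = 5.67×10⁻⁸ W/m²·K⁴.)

A = 4πr² = 4π × (0.394)² = 1.95 m².
P = σAT⁴ = 5.67×10⁻⁸ × 1.95 × (2881)⁴ = 5.67×10⁻⁸ × 1.95 × 6.89×10^13.
P = 7.62×10^6 W.

P ≈ 7.62×10^6 W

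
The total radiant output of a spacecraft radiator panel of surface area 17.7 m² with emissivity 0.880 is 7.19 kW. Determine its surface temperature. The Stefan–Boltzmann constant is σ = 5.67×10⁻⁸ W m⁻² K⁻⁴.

T ≈ 300 K

From P = εσAT⁴, T = (P / εσA)^(1/4) = (7190 / (0.880 × 5.67×10⁻⁸ × 17.7))^(1/4).
T = (8.14×10^9)^(1/4) = 300 K.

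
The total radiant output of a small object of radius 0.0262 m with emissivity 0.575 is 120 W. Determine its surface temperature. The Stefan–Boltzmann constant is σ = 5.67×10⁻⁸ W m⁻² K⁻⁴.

T ≈ 808 K

A = 4πr² = 4π × (0.0262)² = 8.63×10^-3 m².
From P = εσAT⁴, T = (P / εσA)^(1/4) = (120 / (0.575 × 5.67×10⁻⁸ × 8.63×10^-3))^(1/4).
T = (4.27×10^11)^(1/4) = 808 K.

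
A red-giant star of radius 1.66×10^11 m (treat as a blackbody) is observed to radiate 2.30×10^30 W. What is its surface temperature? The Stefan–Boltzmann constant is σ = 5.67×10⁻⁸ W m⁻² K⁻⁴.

A = 4πr² = 4π × (1.66×10^11)² = 3.46×10^23 m².
From P = σAT⁴, T = (P / σA)^(1/4) = (2.30×10^30 / (5.67×10⁻⁸ × 3.46×10^23))^(1/4).
T = (1.17×10^14)^(1/4) = 3290 K.

T ≈ 3290 K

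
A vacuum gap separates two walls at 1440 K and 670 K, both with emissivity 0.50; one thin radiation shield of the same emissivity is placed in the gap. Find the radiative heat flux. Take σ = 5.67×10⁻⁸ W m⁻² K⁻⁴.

Each of the 2 gaps contributes resistance (2/ε − 1) = 2/0.50 − 1 = 3.000; total = 6.000.
q = σ(T₁⁴ − T₂⁴) / 6.000 = 5.67×10⁻⁸ × 4.10×10^12 / 6.000 = 38700 W/m².

q ≈ 38700 W/m²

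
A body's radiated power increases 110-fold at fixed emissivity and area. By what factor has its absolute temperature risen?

factor ≈ 3.24

P ∝ T⁴ ⇒ T ∝ P^(1/4), so T scales by (110)^(1/4) = 3.24.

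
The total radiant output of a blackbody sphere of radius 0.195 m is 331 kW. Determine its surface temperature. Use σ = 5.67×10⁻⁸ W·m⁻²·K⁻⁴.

T ≈ 1870 K

A = 4πr² = 4π × (0.195)² = 0.478 m².
From P = σAT⁴, T = (P / σA)^(1/4) = (3.31×10^5 / (5.67×10⁻⁸ × 0.478))^(1/4).
T = (1.22×10^13)^(1/4) = 1870 K.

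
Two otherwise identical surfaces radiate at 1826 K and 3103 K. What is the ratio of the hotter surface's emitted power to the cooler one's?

ratio ≈ 8.34

P ∝ T⁴, so the ratio is (3103/1826)⁴ = (1.699)⁴ = 8.34.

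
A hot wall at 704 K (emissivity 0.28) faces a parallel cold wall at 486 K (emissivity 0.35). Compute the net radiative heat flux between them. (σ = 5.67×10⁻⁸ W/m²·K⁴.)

q ≈ 1980 W/m²

For two large parallel gray plates, q = σ(T₁⁴ − T₂⁴) / (1/ε₁ + 1/ε₂ − 1).
1/ε₁ + 1/ε₂ − 1 = 1/0.28 + 1/0.35 − 1 = 5.429.
T₁⁴ − T₂⁴ = 2.46×10^11 − 5.58×10^10 = 1.90×10^11 K⁴.
q = 5.67×10⁻⁸ × 1.90×10^11 / 5.429 = 1980 W/m².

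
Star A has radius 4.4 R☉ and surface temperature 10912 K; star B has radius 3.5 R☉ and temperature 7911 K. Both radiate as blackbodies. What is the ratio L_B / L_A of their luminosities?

L = 4πR²σT⁴ ∝ R²T⁴, so L_B/L_A = (3.5/4.4)² × (7911/10912)⁴ = 0.633 × 0.276 = 0.175.

L_B/L_A ≈ 0.175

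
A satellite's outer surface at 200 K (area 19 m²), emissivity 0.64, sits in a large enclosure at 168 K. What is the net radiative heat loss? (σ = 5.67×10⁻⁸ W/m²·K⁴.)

Q = εσA(T⁴ − T_s⁴). T⁴ − T_s⁴ = (200)⁴ − (168)⁴ = 1.60×10^9 − 7.97×10^8 = 8.03×10^8 K⁴.
Q = 0.64 × 5.67×10⁻⁸ × 19.0 × 8.03×10^8 = 554 W.

Q ≈ 554 W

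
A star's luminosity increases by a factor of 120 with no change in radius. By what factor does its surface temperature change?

P ∝ T⁴ ⇒ T ∝ P^(1/4), so T scales by (120)^(1/4) = 3.31.

factor ≈ 3.31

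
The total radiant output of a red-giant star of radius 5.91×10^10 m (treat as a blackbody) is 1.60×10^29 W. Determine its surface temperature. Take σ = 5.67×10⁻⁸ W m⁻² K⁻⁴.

T ≈ 2830 K

A = 4πr² = 4π × (5.91×10^10)² = 4.39×10^22 m².
From P = σAT⁴, T = (P / σA)^(1/4) = (1.60×10^29 / (5.67×10⁻⁸ × 4.39×10^22))^(1/4).
T = (6.43×10^13)^(1/4) = 2830 K.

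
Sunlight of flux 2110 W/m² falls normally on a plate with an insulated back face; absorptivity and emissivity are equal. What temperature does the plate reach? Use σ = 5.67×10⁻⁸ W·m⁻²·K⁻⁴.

Absorbed flux αS = emitted flux εσT⁴ (one radiating face); with α = ε, T = (S/σ)^(1/4).
T = (2110 / 5.67×10⁻⁸)^(1/4) = (3.72×10^10)^(1/4).
T = 439 K.

T ≈ 439 K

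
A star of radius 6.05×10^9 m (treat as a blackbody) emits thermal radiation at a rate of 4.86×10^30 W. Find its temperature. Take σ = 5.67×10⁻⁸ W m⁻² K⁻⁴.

A = 4πr² = 4π × (6.05×10^9)² = 4.60×10^20 m².
From P = σAT⁴, T = (P / σA)^(1/4) = (4.86×10^30 / (5.67×10⁻⁸ × 4.60×10^20))^(1/4).
T = (1.86×10^17)^(1/4) = 20800 K.

T ≈ 20800 K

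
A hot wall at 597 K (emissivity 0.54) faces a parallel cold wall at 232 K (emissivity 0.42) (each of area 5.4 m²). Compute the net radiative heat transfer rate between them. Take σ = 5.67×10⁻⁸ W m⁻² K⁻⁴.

For two large parallel gray plates, q = σ(T₁⁴ − T₂⁴) / (1/ε₁ + 1/ε₂ − 1).
1/ε₁ + 1/ε₂ − 1 = 1/0.54 + 1/0.42 − 1 = 3.233.
T₁⁴ − T₂⁴ = 1.27×10^11 − 2.90×10^9 = 1.24×10^11 K⁴.
q = 5.67×10⁻⁸ × 1.24×10^11 / 3.233 = 2180 W/m².
Q = q·A = 2180 × 5.4 = 11800 W.

Q ≈ 11800 W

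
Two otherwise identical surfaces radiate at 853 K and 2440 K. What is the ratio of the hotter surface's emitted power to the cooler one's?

ratio ≈ 67.0

P ∝ T⁴, so the ratio is (2440/853)⁴ = (2.860)⁴ = 67.0.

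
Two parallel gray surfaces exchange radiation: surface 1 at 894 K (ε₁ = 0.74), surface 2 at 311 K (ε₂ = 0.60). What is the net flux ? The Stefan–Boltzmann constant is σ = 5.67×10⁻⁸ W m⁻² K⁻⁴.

For two large parallel gray plates, q = σ(T₁⁴ − T₂⁴) / (1/ε₁ + 1/ε₂ − 1).
1/ε₁ + 1/ε₂ − 1 = 1/0.74 + 1/0.60 − 1 = 2.018.
T₁⁴ − T₂⁴ = 6.39×10^11 − 9.35×10^9 = 6.29×10^11 K⁴.
q = 5.67×10⁻⁸ × 6.29×10^11 / 2.018 = 17700 W/m².

q ≈ 17700 W/m²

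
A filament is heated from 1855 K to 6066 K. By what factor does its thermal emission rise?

ratio ≈ 114

P ∝ T⁴, so the ratio is (6066/1855)⁴ = (3.270)⁴ = 114.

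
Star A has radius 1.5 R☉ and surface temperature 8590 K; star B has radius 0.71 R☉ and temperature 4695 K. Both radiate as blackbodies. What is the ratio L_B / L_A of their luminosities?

L = 4πR²σT⁴ ∝ R²T⁴, so L_B/L_A = (0.71/1.5)² × (4695/8590)⁴ = 0.224 × 0.0892 = 0.0200.

L_B/L_A ≈ 0.0200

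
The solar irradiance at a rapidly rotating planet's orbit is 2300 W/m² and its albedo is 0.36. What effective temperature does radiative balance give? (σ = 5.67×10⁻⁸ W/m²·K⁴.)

T ≈ 284 K

Power absorbed = (1−a)S·πR²; power emitted = 4πR²σT⁴. Equating and cancelling πR²:
T = ((1−a)S / 4σ)^(1/4) = (1470 / (4 × 5.67×10⁻⁸))^(1/4) = (6.49×10^9)^(1/4).
T = 284 K.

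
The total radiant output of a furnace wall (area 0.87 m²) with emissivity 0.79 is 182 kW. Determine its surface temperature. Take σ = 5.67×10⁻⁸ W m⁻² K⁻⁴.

T ≈ 1470 K

From P = εσAT⁴, T = (P / εσA)^(1/4) = (1.82×10^5 / (0.79 × 5.67×10⁻⁸ × 0.870))^(1/4).
T = (4.67×10^12)^(1/4) = 1470 K.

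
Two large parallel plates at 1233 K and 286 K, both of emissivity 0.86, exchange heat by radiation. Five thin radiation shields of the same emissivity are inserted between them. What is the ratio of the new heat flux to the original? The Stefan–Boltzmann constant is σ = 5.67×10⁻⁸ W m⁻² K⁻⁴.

ratio ≈ 0.167

With N identical shields there are N+1 = 6 gaps in series, each with the same radiative resistance, so the flux falls to 1/(N+1) of its unshielded value.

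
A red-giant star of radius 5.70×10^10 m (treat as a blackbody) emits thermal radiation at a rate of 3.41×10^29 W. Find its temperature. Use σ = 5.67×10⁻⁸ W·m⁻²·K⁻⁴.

A = 4πr² = 4π × (5.70×10^10)² = 4.08×10^22 m².
From P = σAT⁴, T = (P / σA)^(1/4) = (3.41×10^29 / (5.67×10⁻⁸ × 4.08×10^22))^(1/4).
T = (1.47×10^14)^(1/4) = 3480 K.

T ≈ 3480 K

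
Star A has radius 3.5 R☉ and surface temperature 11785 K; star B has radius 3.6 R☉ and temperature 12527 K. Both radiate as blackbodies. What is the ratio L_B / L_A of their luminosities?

L_B/L_A ≈ 1.35

L = 4πR²σT⁴ ∝ R²T⁴, so L_B/L_A = (3.6/3.5)² × (12527/11785)⁴ = 1.06 × 1.28 = 1.35.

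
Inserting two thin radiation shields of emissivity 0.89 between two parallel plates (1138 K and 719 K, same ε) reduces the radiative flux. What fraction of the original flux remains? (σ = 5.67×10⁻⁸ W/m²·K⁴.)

ratio ≈ 0.333

With N identical shields there are N+1 = 3 gaps in series, each with the same radiative resistance, so the flux falls to 1/(N+1) of its unshielded value.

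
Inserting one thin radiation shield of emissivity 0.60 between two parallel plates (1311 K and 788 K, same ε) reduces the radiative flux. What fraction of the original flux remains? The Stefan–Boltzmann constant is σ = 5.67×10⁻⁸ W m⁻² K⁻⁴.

ratio ≈ 0.500

With N identical shields there are N+1 = 2 gaps in series, each with the same radiative resistance, so the flux falls to 1/(N+1) of its unshielded value.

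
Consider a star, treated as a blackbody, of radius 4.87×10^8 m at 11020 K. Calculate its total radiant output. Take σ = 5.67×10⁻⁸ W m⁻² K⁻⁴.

P ≈ 2.49×10^27 W

A = 4πr² = 4π × (4.87×10^8)² = 2.98×10^18 m².
P = σAT⁴ = 5.67×10⁻⁸ × 2.98×10^18 × (11020)⁴ = 5.67×10⁻⁸ × 2.98×10^18 × 1.47×10^16.
P = 2.49×10^27 W.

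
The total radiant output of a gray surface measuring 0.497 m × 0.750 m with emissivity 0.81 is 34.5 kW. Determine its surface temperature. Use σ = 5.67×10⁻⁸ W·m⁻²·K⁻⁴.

T ≈ 1190 K

A = 0.497 × 0.750 = 0.373 m².
From P = εσAT⁴, T = (P / εσA)^(1/4) = (34500 / (0.81 × 5.67×10⁻⁸ × 0.373))^(1/4).
T = (2.02×10^12)^(1/4) = 1190 K.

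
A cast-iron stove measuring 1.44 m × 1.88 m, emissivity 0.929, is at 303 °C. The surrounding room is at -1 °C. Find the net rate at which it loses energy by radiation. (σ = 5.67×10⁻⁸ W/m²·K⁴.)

Q ≈ 14900 W

A = 1.44 × 1.88 = 2.71 m².
Convert: 303 °C = 576 K; -1 °C = 272 K.
Q = εσA(T⁴ − T_s⁴). T⁴ − T_s⁴ = (576)⁴ − (272)⁴ = 1.10×10^11 − 5.47×10^9 = 1.05×10^11 K⁴.
Q = 0.929 × 5.67×10⁻⁸ × 2.71 × 1.05×10^11 = 14900 W.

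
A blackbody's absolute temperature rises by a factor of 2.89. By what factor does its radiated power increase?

factor ≈ 69.8

P ∝ T⁴, so the power scales as (2.89)⁴ = 69.8.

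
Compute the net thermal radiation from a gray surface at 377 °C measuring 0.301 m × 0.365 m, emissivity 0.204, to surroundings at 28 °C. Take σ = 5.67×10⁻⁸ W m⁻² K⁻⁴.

A = 0.301 × 0.365 = 0.110 m².
Convert: 377 °C = 650 K; 28 °C = 301 K.
Q = εσA(T⁴ − T_s⁴). T⁴ − T_s⁴ = (650)⁴ − (301)⁴ = 1.79×10^11 − 8.21×10^9 = 1.70×10^11 K⁴.
Q = 0.204 × 5.67×10⁻⁸ × 0.110 × 1.70×10^11 = 216 W.

Q ≈ 216 W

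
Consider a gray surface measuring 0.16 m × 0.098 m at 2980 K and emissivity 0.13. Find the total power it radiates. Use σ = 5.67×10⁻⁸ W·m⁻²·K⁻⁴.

A = 0.16 × 0.098 = 0.0157 m².
Stefan–Boltzmann: P = εσAT⁴ = 0.13 × 5.67×10⁻⁸ × 0.0157 × (2980)⁴ = 0.13 × 5.67×10⁻⁸ × 0.0157 × 7.89×10^13.
P = 9110 W.

P ≈ 9110 W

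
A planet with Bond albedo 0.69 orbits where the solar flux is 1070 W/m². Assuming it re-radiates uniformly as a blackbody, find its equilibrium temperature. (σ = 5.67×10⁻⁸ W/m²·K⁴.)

Power absorbed = (1−a)S·πR²; power emitted = 4πR²σT⁴. Equating and cancelling πR²:
T = ((1−a)S / 4σ)^(1/4) = (332 / (4 × 5.67×10⁻⁸))^(1/4) = (1.46×10^9)^(1/4).
T = 196 K.

T ≈ 196 K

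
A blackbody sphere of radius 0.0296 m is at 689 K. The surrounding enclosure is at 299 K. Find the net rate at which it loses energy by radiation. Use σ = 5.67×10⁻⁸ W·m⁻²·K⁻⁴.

A = 4πr² = 4π × (0.0296)² = 0.0110 m².
Q = σA(T⁴ − T_s⁴). T⁴ − T_s⁴ = (689)⁴ − (299)⁴ = 2.25×10^11 − 7.99×10^9 = 2.17×10^11 K⁴.
Q = 5.67×10⁻⁸ × 0.0110 × 2.17×10^11 = 136 W.

Q ≈ 136 W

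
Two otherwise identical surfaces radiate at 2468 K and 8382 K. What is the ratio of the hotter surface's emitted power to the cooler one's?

ratio ≈ 133

P ∝ T⁴, so the ratio is (8382/2468)⁴ = (3.396)⁴ = 133.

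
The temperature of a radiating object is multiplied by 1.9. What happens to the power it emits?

factor ≈ 13.0

P ∝ T⁴, so the power scales as (1.9)⁴ = 13.0.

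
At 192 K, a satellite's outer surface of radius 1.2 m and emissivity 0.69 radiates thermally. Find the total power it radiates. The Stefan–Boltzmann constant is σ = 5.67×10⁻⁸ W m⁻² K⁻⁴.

A = 4πr² = 4π × (1.2)² = 18.1 m².
P = εσAT⁴ = 0.69 × 5.67×10⁻⁸ × 18.1 × (192)⁴ = 0.69 × 5.67×10⁻⁸ × 18.1 × 1.36×10^9.
P = 962 W.

P ≈ 962 W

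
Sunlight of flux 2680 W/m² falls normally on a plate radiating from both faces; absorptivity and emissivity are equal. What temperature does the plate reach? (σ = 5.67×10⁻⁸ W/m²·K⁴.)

Absorbed flux αS = emitted flux 2εσT⁴ per unit area; with α = ε this gives T = (S/2σ)^(1/4).
T = (2680 / (2 × 5.67×10⁻⁸))^(1/4) = (2.36×10^10)^(1/4).
T = 392 K.

T ≈ 392 K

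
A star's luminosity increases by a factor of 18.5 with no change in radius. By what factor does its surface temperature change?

factor ≈ 2.07

P ∝ T⁴ ⇒ T ∝ P^(1/4), so T scales by (18.5)^(1/4) = 2.07.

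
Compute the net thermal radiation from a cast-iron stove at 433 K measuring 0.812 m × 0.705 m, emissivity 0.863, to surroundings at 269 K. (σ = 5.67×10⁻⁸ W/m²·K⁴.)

A = 0.812 × 0.705 = 0.572 m².
Q = εσA(T⁴ − T_s⁴). T⁴ − T_s⁴ = (433)⁴ − (269)⁴ = 3.52×10^10 − 5.24×10^9 = 2.99×10^10 K⁴.
Q = 0.863 × 5.67×10⁻⁸ × 0.572 × 2.99×10^10 = 838 W.

Q ≈ 838 W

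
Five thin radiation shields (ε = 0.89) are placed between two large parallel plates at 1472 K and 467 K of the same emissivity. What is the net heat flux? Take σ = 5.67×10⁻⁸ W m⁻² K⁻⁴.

Each of the 6 gaps contributes resistance (2/ε − 1) = 2/0.89 − 1 = 1.247; total = 7.483.
q = σ(T₁⁴ − T₂⁴) / 7.483 = 5.67×10⁻⁸ × 4.65×10^12 / 7.483 = 35200 W/m².

q ≈ 35200 W/m²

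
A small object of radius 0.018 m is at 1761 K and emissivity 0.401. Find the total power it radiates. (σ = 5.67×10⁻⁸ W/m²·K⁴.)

A = 4πr² = 4π × (0.018)² = 4.07×10^-3 m².
Stefan–Boltzmann: P = εσAT⁴ = 0.401 × 5.67×10⁻⁸ × 4.07×10^-3 × (1761)⁴ = 0.401 × 5.67×10⁻⁸ × 4.07×10^-3 × 9.62×10^12.
P = 890 W.

P ≈ 890 W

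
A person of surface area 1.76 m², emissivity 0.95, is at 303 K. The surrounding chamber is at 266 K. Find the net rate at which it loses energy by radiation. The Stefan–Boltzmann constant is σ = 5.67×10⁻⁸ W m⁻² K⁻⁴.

Q ≈ 324 W

Q = εσA(T⁴ − T_s⁴). T⁴ − T_s⁴ = (303)⁴ − (266)⁴ = 8.43×10^9 − 5.01×10^9 = 3.42×10^9 K⁴.
Q = 0.95 × 5.67×10⁻⁸ × 1.76 × 3.42×10^9 = 324 W.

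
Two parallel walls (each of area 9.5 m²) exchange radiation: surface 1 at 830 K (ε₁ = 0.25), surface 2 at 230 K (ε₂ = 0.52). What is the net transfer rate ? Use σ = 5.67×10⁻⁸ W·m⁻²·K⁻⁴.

For two large parallel gray plates, q = σ(T₁⁴ − T₂⁴) / (1/ε₁ + 1/ε₂ − 1).
1/ε₁ + 1/ε₂ − 1 = 1/0.25 + 1/0.52 − 1 = 4.923.
T₁⁴ − T₂⁴ = 4.75×10^11 − 2.80×10^9 = 4.72×10^11 K⁴.
q = 5.67×10⁻⁸ × 4.72×10^11 / 4.923 = 5430 W/m².
Q = q·A = 5430 × 9.5 = 51600 W.

Q ≈ 51600 W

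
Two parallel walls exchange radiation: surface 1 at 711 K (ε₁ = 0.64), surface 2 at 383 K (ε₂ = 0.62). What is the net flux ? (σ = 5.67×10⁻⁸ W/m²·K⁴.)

For two large parallel gray plates, q = σ(T₁⁴ − T₂⁴) / (1/ε₁ + 1/ε₂ − 1).
1/ε₁ + 1/ε₂ − 1 = 1/0.64 + 1/0.62 − 1 = 2.175.
T₁⁴ − T₂⁴ = 2.56×10^11 − 2.15×10^10 = 2.34×10^11 K⁴.
q = 5.67×10⁻⁸ × 2.34×10^11 / 2.175 = 6100 W/m².

q ≈ 6100 W/m²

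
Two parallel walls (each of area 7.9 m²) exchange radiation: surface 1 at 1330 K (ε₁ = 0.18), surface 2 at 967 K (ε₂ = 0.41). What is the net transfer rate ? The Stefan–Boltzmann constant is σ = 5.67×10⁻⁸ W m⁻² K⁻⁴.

Q ≈ 1.44×10^5 W

For two large parallel gray plates, q = σ(T₁⁴ − T₂⁴) / (1/ε₁ + 1/ε₂ − 1).
1/ε₁ + 1/ε₂ − 1 = 1/0.18 + 1/0.41 − 1 = 6.995.
T₁⁴ − T₂⁴ = 3.13×10^12 − 8.74×10^11 = 2.25×10^12 K⁴.
q = 5.67×10⁻⁸ × 2.25×10^12 / 6.995 = 18300 W/m².
Q = q·A = 18300 × 7.9 = 1.44×10^5 W.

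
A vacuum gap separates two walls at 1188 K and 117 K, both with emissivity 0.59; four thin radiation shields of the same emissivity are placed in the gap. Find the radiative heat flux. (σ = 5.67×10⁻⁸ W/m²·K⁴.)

q ≈ 9450 W/m²

Each of the 5 gaps contributes resistance (2/ε − 1) = 2/0.59 − 1 = 2.390; total = 11.95.
q = σ(T₁⁴ − T₂⁴) / 11.95 = 5.67×10⁻⁸ × 1.99×10^12 / 11.95 = 9450 W/m².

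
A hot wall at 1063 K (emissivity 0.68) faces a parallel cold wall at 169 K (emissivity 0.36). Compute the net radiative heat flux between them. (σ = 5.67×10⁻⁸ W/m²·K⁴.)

q ≈ 22300 W/m²

For two large parallel gray plates, q = σ(T₁⁴ − T₂⁴) / (1/ε₁ + 1/ε₂ − 1).
1/ε₁ + 1/ε₂ − 1 = 1/0.68 + 1/0.36 − 1 = 3.248.
T₁⁴ − T₂⁴ = 1.28×10^12 − 8.16×10^8 = 1.28×10^12 K⁴.
q = 5.67×10⁻⁸ × 1.28×10^12 / 3.248 = 22300 W/m².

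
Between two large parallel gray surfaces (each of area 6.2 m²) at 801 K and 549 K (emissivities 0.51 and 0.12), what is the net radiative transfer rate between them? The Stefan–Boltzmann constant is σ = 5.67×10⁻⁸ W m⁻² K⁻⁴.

Q ≈ 12100 W

For two large parallel gray plates, q = σ(T₁⁴ − T₂⁴) / (1/ε₁ + 1/ε₂ − 1).
1/ε₁ + 1/ε₂ − 1 = 1/0.51 + 1/0.12 − 1 = 9.294.
T₁⁴ − T₂⁴ = 4.12×10^11 − 9.08×10^10 = 3.21×10^11 K⁴.
q = 5.67×10⁻⁸ × 3.21×10^11 / 9.294 = 1960 W/m².
Q = q·A = 1960 × 6.2 = 12100 W.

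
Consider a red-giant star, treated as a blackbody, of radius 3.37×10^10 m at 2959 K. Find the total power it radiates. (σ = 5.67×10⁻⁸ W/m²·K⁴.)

A = 4πr² = 4π × (3.37×10^10)² = 1.43×10^22 m².
P = σAT⁴ = 5.67×10⁻⁸ × 1.43×10^22 × (2959)⁴ = 5.67×10⁻⁸ × 1.43×10^22 × 7.67×10^13.
P = 6.20×10^28 W.

P ≈ 6.20×10^28 W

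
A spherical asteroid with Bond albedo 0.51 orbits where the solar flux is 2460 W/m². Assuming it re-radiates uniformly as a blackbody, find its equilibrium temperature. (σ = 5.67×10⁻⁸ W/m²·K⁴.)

Power absorbed = (1−a)S·πR²; power emitted = 4πR²σT⁴. Equating and cancelling πR²:
T = ((1−a)S / 4σ)^(1/4) = (1210 / (4 × 5.67×10⁻⁸))^(1/4) = (5.31×10^9)^(1/4).
T = 270 K.

T ≈ 270 K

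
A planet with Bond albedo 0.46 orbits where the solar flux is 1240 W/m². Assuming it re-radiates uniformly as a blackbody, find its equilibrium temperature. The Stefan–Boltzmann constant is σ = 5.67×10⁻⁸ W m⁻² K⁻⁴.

T ≈ 233 K

Power absorbed = (1−a)S·πR²; power emitted = 4πR²σT⁴. Equating and cancelling πR²:
T = ((1−a)S / 4σ)^(1/4) = (670 / (4 × 5.67×10⁻⁸))^(1/4) = (2.95×10^9)^(1/4).
T = 233 K.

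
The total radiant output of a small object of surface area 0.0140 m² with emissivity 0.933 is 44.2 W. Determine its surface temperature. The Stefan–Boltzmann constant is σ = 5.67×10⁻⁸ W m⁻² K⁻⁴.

From P = εσAT⁴, T = (P / εσA)^(1/4) = (44.2 / (0.933 × 5.67×10⁻⁸ × 0.0140))^(1/4).
T = (5.97×10^10)^(1/4) = 494 K.

T ≈ 494 K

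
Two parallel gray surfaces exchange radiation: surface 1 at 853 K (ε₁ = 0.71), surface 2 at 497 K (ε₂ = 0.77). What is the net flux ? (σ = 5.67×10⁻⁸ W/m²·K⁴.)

For two large parallel gray plates, q = σ(T₁⁴ − T₂⁴) / (1/ε₁ + 1/ε₂ − 1).
1/ε₁ + 1/ε₂ − 1 = 1/0.71 + 1/0.77 − 1 = 1.707.
T₁⁴ − T₂⁴ = 5.29×10^11 − 6.10×10^10 = 4.68×10^11 K⁴.
q = 5.67×10⁻⁸ × 4.68×10^11 / 1.707 = 15600 W/m².

q ≈ 15600 W/m²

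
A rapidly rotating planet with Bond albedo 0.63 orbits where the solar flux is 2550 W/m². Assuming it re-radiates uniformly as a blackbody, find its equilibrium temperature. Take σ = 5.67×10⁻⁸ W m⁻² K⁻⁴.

T ≈ 254 K

Power absorbed = (1−a)S·πR²; power emitted = 4πR²σT⁴. Equating and cancelling πR²:
T = ((1−a)S / 4σ)^(1/4) = (944 / (4 × 5.67×10⁻⁸))^(1/4) = (4.16×10^9)^(1/4).
T = 254 K.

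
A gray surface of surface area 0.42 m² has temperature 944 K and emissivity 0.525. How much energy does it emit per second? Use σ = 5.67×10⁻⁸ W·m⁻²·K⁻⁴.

Stefan–Boltzmann: P = εσAT⁴ = 0.525 × 5.67×10⁻⁸ × 0.420 × (944)⁴ = 0.525 × 5.67×10⁻⁸ × 0.420 × 7.94×10^11.
P = 9930 W.

P ≈ 9930 W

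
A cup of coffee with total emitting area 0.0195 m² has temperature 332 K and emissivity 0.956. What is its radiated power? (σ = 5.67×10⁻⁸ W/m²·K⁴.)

Stefan–Boltzmann: P = εσAT⁴ = 0.956 × 5.67×10⁻⁸ × 0.0195 × (332)⁴ = 0.956 × 5.67×10⁻⁸ × 0.0195 × 1.21×10^10.
P = 12.8 W.

P ≈ 12.8 W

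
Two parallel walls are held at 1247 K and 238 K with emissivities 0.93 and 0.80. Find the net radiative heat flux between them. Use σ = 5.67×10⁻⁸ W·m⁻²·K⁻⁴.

q ≈ 1.03×10^5 W/m²

For two large parallel gray plates, q = σ(T₁⁴ − T₂⁴) / (1/ε₁ + 1/ε₂ − 1).
1/ε₁ + 1/ε₂ − 1 = 1/0.93 + 1/0.80 − 1 = 1.325.
T₁⁴ − T₂⁴ = 2.42×10^12 − 3.21×10^9 = 2.41×10^12 K⁴.
q = 5.67×10⁻⁸ × 2.41×10^12 / 1.325 = 1.03×10^5 W/m².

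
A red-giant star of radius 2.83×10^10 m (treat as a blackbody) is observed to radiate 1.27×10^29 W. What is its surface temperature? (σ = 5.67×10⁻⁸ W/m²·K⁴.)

A = 4πr² = 4π × (2.83×10^10)² = 1.01×10^22 m².
From P = σAT⁴, T = (P / σA)^(1/4) = (1.27×10^29 / (5.67×10⁻⁸ × 1.01×10^22))^(1/4).
T = (2.23×10^14)^(1/4) = 3860 K.

T ≈ 3860 K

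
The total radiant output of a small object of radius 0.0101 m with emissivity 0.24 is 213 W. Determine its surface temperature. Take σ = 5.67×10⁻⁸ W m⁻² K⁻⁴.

T ≈ 1870 K

A = 4πr² = 4π × (0.0101)² = 1.28×10^-3 m².
From P = εσAT⁴, T = (P / εσA)^(1/4) = (213 / (0.24 × 5.67×10⁻⁸ × 1.28×10^-3))^(1/4).
T = (1.22×10^13)^(1/4) = 1870 K.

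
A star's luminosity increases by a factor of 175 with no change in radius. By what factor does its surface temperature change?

P ∝ T⁴ ⇒ T ∝ P^(1/4), so T scales by (175)^(1/4) = 3.64.

factor ≈ 3.64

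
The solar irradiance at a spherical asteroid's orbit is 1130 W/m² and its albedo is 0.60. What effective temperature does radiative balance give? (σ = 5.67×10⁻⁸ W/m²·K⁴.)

T ≈ 211 K

Power absorbed = (1−a)S·πR²; power emitted = 4πR²σT⁴. Equating and cancelling πR²:
T = ((1−a)S / 4σ)^(1/4) = (452 / (4 × 5.67×10⁻⁸))^(1/4) = (1.99×10^9)^(1/4).
T = 211 K.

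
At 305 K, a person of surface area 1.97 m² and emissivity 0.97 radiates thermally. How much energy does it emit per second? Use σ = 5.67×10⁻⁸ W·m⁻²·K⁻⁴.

P ≈ 938 W

P = εσAT⁴ = 0.97 × 5.67×10⁻⁸ × 1.97 × (305)⁴ = 0.97 × 5.67×10⁻⁸ × 1.97 × 8.65×10^9.
P = 938 W.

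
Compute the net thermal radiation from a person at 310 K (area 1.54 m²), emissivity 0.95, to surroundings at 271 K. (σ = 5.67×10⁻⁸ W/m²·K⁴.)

Q ≈ 319 W

Q = εσA(T⁴ − T_s⁴). T⁴ − T_s⁴ = (310)⁴ − (271)⁴ = 9.24×10^9 − 5.39×10^9 = 3.84×10^9 K⁴.
Q = 0.95 × 5.67×10⁻⁸ × 1.54 × 3.84×10^9 = 319 W.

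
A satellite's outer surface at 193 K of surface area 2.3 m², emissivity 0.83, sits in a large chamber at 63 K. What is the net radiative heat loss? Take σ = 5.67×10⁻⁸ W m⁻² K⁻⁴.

Q = εσA(T⁴ − T_s⁴). T⁴ − T_s⁴ = (193)⁴ − (63)⁴ = 1.39×10^9 − 1.58×10^7 = 1.37×10^9 K⁴.
Q = 0.83 × 5.67×10⁻⁸ × 2.30 × 1.37×10^9 = 148 W.

Q ≈ 148 W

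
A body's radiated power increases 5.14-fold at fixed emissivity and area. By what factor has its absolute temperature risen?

factor ≈ 1.51

P ∝ T⁴ ⇒ T ∝ P^(1/4), so T scales by (5.14)^(1/4) = 1.51.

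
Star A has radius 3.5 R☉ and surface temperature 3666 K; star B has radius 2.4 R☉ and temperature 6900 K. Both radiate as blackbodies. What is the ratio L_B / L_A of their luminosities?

L_B/L_A ≈ 5.90

L = 4πR²σT⁴ ∝ R²T⁴, so L_B/L_A = (2.4/3.5)² × (6900/3666)⁴ = 0.470 × 12.5 = 5.90.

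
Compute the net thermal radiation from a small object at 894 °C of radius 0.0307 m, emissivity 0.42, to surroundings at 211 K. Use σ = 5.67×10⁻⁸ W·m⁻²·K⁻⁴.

Q ≈ 523 W

A = 4πr² = 4π × (0.0307)² = 0.0118 m².
Convert: 894 °C = 1167 K.
Q = εσA(T⁴ − T_s⁴). T⁴ − T_s⁴ = (1167)⁴ − (211)⁴ = 1.85×10^12 − 1.98×10^9 = 1.85×10^12 K⁴.
Q = 0.42 × 5.67×10⁻⁸ × 0.0118 × 1.85×10^12 = 523 W.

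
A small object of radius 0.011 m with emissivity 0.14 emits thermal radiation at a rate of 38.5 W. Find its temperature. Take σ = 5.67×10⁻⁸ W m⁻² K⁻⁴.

A = 4πr² = 4π × (0.011)² = 1.52×10^-3 m².
From P = εσAT⁴, T = (P / εσA)^(1/4) = (38.5 / (0.14 × 5.67×10⁻⁸ × 1.52×10^-3))^(1/4).
T = (3.19×10^12)^(1/4) = 1340 K.

T ≈ 1340 K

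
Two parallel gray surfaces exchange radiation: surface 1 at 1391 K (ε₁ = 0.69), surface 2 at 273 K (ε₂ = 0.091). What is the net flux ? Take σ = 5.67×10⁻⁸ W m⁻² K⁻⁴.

q ≈ 18500 W/m²

For two large parallel gray plates, q = σ(T₁⁴ − T₂⁴) / (1/ε₁ + 1/ε₂ − 1).
1/ε₁ + 1/ε₂ − 1 = 1/0.69 + 1/0.091 − 1 = 11.44.
T₁⁴ − T₂⁴ = 3.74×10^12 − 5.55×10^9 = 3.74×10^12 K⁴.
q = 5.67×10⁻⁸ × 3.74×10^12 / 11.44 = 18500 W/m².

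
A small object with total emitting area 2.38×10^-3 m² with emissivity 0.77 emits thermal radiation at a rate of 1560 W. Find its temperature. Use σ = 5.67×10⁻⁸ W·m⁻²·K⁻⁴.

From P = εσAT⁴, T = (P / εσA)^(1/4) = (1560 / (0.77 × 5.67×10⁻⁸ × 2.38×10^-3))^(1/4).
T = (1.50×10^13)^(1/4) = 1970 K.

T ≈ 1970 K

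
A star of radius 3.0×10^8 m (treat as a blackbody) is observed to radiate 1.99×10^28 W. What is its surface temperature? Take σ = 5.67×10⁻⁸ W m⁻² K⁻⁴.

A = 4πr² = 4π × (3.0×10^8)² = 1.13×10^18 m².
From P = σAT⁴, T = (P / σA)^(1/4) = (1.99×10^28 / (5.67×10⁻⁸ × 1.13×10^18))^(1/4).
T = (3.10×10^17)^(1/4) = 23600 K.

T ≈ 23600 K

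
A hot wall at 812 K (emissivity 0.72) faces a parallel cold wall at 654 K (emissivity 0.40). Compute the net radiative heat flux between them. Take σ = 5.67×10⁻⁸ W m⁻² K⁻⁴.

For two large parallel gray plates, q = σ(T₁⁴ − T₂⁴) / (1/ε₁ + 1/ε₂ − 1).
1/ε₁ + 1/ε₂ − 1 = 1/0.72 + 1/0.40 − 1 = 2.889.
T₁⁴ − T₂⁴ = 4.35×10^11 − 1.83×10^11 = 2.52×10^11 K⁴.
q = 5.67×10⁻⁸ × 2.52×10^11 / 2.889 = 4940 W/m².

q ≈ 4940 W/m²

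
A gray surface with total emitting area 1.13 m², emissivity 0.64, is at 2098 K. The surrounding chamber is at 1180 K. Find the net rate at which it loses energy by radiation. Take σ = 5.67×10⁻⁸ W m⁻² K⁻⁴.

Q ≈ 7.15×10^5 W

Q = εσA(T⁴ − T_s⁴). T⁴ − T_s⁴ = (2098)⁴ − (1180)⁴ = 1.94×10^13 − 1.94×10^12 = 1.74×10^13 K⁴.
Q = 0.64 × 5.67×10⁻⁸ × 1.13 × 1.74×10^13 = 7.15×10^5 W.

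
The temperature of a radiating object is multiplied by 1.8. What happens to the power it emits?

P ∝ T⁴, so the power scales as (1.8)⁴ = 10.5.

factor ≈ 10.5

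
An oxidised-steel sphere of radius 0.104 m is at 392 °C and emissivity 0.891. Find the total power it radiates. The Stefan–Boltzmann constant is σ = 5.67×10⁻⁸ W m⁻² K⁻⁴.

A = 4πr² = 4π × (0.104)² = 0.136 m².
392 °C = 665 K.
Stefan–Boltzmann: P = εσAT⁴ = 0.891 × 5.67×10⁻⁸ × 0.136 × (665)⁴ = 0.891 × 5.67×10⁻⁸ × 0.136 × 1.96×10^11.
P = 1340 W.

P ≈ 1340 W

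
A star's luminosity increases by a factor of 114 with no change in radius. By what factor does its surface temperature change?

P ∝ T⁴ ⇒ T ∝ P^(1/4), so T scales by (114)^(1/4) = 3.27.

factor ≈ 3.27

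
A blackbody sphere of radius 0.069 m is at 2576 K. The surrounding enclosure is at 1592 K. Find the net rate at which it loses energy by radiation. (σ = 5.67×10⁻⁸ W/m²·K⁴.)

Q ≈ 1.28×10^5 W

A = 4πr² = 4π × (0.069)² = 0.0598 m².
Q = σA(T⁴ − T_s⁴). T⁴ − T_s⁴ = (2576)⁴ − (1592)⁴ = 4.40×10^13 − 6.42×10^12 = 3.76×10^13 K⁴.
Q = 5.67×10⁻⁸ × 0.0598 × 3.76×10^13 = 1.28×10^5 W.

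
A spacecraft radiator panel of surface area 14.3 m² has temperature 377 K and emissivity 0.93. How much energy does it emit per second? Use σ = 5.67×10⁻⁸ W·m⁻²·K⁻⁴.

P ≈ 15200 W

Stefan–Boltzmann: P = εσAT⁴ = 0.93 × 5.67×10⁻⁸ × 14.3 × (377)⁴ = 0.93 × 5.67×10⁻⁸ × 14.3 × 2.02×10^10.
P = 15200 W.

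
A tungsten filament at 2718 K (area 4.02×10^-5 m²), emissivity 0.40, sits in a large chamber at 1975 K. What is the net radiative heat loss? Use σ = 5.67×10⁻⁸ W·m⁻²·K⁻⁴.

Q = εσA(T⁴ − T_s⁴). T⁴ − T_s⁴ = (2718)⁴ − (1975)⁴ = 5.46×10^13 − 1.52×10^13 = 3.94×10^13 K⁴.
Q = 0.40 × 5.67×10⁻⁸ × 4.02×10^-5 × 3.94×10^13 = 35.9 W.

Q ≈ 35.9 W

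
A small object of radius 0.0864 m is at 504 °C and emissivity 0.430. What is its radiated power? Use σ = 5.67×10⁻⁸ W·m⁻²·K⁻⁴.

P ≈ 834 W

A = 4πr² = 4π × (0.0864)² = 0.0938 m².
504 °C = 777 K.
P = εσAT⁴ = 0.430 × 5.67×10⁻⁸ × 0.0938 × (777)⁴ = 0.430 × 5.67×10⁻⁸ × 0.0938 × 3.64×10^11.
P = 834 W.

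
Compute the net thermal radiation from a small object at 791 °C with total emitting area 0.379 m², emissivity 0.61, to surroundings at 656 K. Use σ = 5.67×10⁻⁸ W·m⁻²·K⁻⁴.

Convert: 791 °C = 1064 K.
Q = εσA(T⁴ − T_s⁴). T⁴ − T_s⁴ = (1064)⁴ − (656)⁴ = 1.28×10^12 − 1.85×10^11 = 1.10×10^12 K⁴.
Q = 0.61 × 5.67×10⁻⁸ × 0.379 × 1.10×10^12 = 14400 W.

Q ≈ 14400 W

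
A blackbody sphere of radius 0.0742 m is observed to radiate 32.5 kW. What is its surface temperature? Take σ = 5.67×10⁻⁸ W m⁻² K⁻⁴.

T ≈ 1700 K

A = 4πr² = 4π × (0.0742)² = 0.0692 m².
From P = σAT⁴, T = (P / σA)^(1/4) = (32500 / (5.67×10⁻⁸ × 0.0692))^(1/4).
T = (8.28×10^12)^(1/4) = 1700 K.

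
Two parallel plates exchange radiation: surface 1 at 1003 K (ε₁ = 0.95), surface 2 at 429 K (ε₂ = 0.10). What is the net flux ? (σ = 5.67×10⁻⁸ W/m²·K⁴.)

For two large parallel gray plates, q = σ(T₁⁴ − T₂⁴) / (1/ε₁ + 1/ε₂ − 1).
1/ε₁ + 1/ε₂ − 1 = 1/0.95 + 1/0.10 − 1 = 10.05.
T₁⁴ − T₂⁴ = 1.01×10^12 − 3.39×10^10 = 9.78×10^11 K⁴.
q = 5.67×10⁻⁸ × 9.78×10^11 / 10.05 = 5520 W/m².

q ≈ 5520 W/m²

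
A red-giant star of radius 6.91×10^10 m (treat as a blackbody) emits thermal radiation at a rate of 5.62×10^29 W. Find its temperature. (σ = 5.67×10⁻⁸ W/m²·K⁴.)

A = 4πr² = 4π × (6.91×10^10)² = 6.00×10^22 m².
From P = σAT⁴, T = (P / σA)^(1/4) = (5.62×10^29 / (5.67×10⁻⁸ × 6.00×10^22))^(1/4).
T = (1.65×10^14)^(1/4) = 3590 K.

T ≈ 3590 K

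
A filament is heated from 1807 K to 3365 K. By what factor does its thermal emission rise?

ratio ≈ 12.0

P ∝ T⁴, so the ratio is (3365/1807)⁴ = (1.862)⁴ = 12.0.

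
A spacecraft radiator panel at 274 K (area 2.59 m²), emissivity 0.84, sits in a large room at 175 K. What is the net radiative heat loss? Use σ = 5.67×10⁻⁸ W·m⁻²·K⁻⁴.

Q ≈ 580 W

Q = εσA(T⁴ − T_s⁴). T⁴ − T_s⁴ = (274)⁴ − (175)⁴ = 5.64×10^9 − 9.38×10^8 = 4.70×10^9 K⁴.
Q = 0.84 × 5.67×10⁻⁸ × 2.59 × 4.70×10^9 = 580 W.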